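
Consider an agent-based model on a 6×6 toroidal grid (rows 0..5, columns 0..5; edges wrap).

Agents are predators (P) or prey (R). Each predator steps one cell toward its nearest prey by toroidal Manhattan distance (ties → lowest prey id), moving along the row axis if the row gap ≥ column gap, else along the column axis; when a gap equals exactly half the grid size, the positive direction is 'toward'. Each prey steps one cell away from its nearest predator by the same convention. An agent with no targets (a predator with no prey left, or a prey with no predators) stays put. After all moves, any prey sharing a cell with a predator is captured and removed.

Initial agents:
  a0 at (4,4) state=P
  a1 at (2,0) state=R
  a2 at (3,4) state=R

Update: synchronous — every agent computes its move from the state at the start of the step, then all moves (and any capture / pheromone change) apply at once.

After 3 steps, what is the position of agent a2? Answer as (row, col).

t=1: a0@(3,4):P a1@(1,0):R a2@(2,4):R
t=2: a0@(2,4):P a1@(0,0):R a2@(1,4):R
t=3: a0@(1,4):P a1@(5,0):R a2@(0,4):R

(0, 4)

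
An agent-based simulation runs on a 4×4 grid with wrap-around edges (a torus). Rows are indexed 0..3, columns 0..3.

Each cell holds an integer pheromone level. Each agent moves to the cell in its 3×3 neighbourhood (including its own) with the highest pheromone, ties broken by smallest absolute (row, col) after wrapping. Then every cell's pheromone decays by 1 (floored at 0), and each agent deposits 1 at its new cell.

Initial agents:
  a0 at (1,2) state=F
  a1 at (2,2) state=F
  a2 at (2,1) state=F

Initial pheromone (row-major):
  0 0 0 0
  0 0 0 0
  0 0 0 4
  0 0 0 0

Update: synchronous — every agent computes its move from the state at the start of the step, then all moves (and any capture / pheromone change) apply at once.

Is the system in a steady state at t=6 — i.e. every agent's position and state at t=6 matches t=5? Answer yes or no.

yes

t=1: a0@(2,3) a1@(2,3) a2@(1,0) | pheromone: 0 0 0 0 / 1 0 0 0 / 0 0 0 5 / 0 0 0 0
t=2: a0@(2,3) a1@(2,3) a2@(2,3) | pheromone: 0 0 0 0 / 0 0 0 0 / 0 0 0 7 / 0 0 0 0
t=3: a0@(2,3) a1@(2,3) a2@(2,3) | pheromone: 0 0 0 0 / 0 0 0 0 / 0 0 0 9 / 0 0 0 0
t=4: a0@(2,3) a1@(2,3) a2@(2,3) | pheromone: 0 0 0 0 / 0 0 0 0 / 0 0 0 11 / 0 0 0 0
t=5: a0@(2,3) a1@(2,3) a2@(2,3) | pheromone: 0 0 0 0 / 0 0 0 0 / 0 0 0 13 / 0 0 0 0
t=6: a0@(2,3) a1@(2,3) a2@(2,3) | pheromone: 0 0 0 0 / 0 0 0 0 / 0 0 0 15 / 0 0 0 0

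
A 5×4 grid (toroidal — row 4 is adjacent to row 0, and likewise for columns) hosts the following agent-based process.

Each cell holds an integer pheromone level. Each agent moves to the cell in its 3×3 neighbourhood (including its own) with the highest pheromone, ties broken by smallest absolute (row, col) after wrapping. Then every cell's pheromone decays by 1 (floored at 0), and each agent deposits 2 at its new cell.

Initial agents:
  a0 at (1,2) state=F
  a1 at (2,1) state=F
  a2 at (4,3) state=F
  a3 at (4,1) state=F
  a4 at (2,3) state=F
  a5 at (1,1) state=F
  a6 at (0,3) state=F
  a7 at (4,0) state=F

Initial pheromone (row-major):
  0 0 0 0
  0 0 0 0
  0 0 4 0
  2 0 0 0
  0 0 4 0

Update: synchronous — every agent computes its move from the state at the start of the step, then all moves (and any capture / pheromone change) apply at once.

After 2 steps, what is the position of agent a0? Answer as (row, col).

t=1: a0@(2,2) a1@(2,2) a2@(4,2) a3@(4,2) a4@(2,2) a5@(2,2) a6@(4,2) a7@(3,0) | pheromone: 0 0 0 0 / 0 0 0 0 / 0 0 11 0 / 3 0 0 0 / 0 0 9 0
t=2: a0@(2,2) a1@(2,2) a2@(4,2) a3@(4,2) a4@(2,2) a5@(2,2) a6@(4,2) a7@(3,0) | pheromone: 0 0 0 0 / 0 0 0 0 / 0 0 18 0 / 4 0 0 0 / 0 0 14 0

(2, 2)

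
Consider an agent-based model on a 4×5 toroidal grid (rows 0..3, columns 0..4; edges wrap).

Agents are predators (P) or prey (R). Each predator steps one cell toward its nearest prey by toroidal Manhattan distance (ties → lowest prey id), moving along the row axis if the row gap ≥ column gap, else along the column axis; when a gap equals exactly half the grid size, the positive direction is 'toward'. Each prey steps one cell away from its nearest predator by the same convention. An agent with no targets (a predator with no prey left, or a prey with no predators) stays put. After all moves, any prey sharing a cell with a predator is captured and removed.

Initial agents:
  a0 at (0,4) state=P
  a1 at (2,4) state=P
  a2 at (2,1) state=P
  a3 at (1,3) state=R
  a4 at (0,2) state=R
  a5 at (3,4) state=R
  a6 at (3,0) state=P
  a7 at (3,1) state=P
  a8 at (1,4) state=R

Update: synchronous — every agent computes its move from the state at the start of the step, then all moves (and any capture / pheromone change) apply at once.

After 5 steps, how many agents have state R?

2

t=1: a0@(3,4):P a1@(3,4):P a2@(2,2):P a3@(2,3):R a5@(2,4):R a6@(3,4):P a7@(0,1):P a8@(2,4):R
t=2: a0@(2,4):P a1@(2,4):P a2@(2,3):P a5@(1,4):R a6@(2,4):P a7@(1,1):P a8@(1,4):R
t=3: a0@(1,4):P a1@(1,4):P a2@(1,3):P a5@(0,4):R a6@(1,4):P a7@(1,0):P a8@(0,4):R
t=4: a0@(0,4):P a1@(0,4):P a2@(0,3):P a5@(3,4):R a6@(0,4):P a7@(0,0):P a8@(3,4):R
t=5: a0@(3,4):P a1@(3,4):P a2@(3,3):P a5@(2,4):R a6@(3,4):P a7@(3,0):P a8@(2,4):R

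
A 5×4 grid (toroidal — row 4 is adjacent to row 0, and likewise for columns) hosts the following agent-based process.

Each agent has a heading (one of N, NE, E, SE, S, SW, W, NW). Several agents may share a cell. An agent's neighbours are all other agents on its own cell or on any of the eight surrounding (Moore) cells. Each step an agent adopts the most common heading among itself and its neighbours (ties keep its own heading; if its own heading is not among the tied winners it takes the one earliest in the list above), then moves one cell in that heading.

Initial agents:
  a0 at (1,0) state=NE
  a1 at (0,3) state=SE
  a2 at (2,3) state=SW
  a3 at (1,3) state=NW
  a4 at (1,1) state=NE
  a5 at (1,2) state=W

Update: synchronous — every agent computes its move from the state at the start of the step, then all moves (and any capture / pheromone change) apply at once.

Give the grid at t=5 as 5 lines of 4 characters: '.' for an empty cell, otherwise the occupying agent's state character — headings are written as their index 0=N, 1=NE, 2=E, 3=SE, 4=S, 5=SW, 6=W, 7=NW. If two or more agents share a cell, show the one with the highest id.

....
111.
.1..
....
....

t=1: a0@(0,1):NE a1@(1,0):SE a2@(3,2):SW a3@(0,2):NW a4@(0,2):NE a5@(1,1):W
t=2: a0@(4,2):NE a1@(2,1):SE a2@(4,1):SW a3@(4,3):NE a4@(4,3):NE a5@(0,2):NE
t=3: a0@(3,3):NE a1@(3,2):SE a2@(3,2):NE a3@(3,0):NE a4@(3,0):NE a5@(4,3):NE
t=4: a0@(2,0):NE a1@(2,3):NE a2@(2,3):NE a3@(2,1):NE a4@(2,1):NE a5@(3,0):NE
t=5: a0@(1,1):NE a1@(1,0):NE a2@(1,0):NE a3@(1,2):NE a4@(1,2):NE a5@(2,1):NE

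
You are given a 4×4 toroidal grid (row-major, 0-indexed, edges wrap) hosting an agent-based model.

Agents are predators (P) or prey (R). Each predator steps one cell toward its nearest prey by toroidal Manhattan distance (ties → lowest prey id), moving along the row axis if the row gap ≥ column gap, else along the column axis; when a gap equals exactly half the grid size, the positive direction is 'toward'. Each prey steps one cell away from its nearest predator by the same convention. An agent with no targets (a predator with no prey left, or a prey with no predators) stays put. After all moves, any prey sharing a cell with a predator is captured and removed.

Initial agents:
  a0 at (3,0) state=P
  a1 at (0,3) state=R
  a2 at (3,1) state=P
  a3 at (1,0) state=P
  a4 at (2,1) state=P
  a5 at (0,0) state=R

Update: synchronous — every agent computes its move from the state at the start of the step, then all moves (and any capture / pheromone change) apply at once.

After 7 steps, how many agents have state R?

2

t=1: a0@(0,0):P a1@(1,3):R a2@(0,1):P a3@(0,0):P a4@(3,1):P a5@(1,0):R
t=2: a0@(1,0):P a1@(2,3):R a2@(1,1):P a3@(1,0):P a4@(0,1):P a5@(2,0):R
t=3: a0@(2,0):P a1@(3,3):R a2@(2,1):P a3@(2,0):P a4@(1,1):P a5@(3,0):R
t=4: a0@(3,0):P a1@(0,3):R a2@(3,1):P a3@(3,0):P a4@(2,1):P a5@(0,0):R
t=5: a0@(0,0):P a1@(1,3):R a2@(0,1):P a3@(0,0):P a4@(3,1):P a5@(1,0):R
t=6: a0@(1,0):P a1@(2,3):R a2@(1,1):P a3@(1,0):P a4@(0,1):P a5@(2,0):R
t=7: a0@(2,0):P a1@(3,3):R a2@(2,1):P a3@(2,0):P a4@(1,1):P a5@(3,0):R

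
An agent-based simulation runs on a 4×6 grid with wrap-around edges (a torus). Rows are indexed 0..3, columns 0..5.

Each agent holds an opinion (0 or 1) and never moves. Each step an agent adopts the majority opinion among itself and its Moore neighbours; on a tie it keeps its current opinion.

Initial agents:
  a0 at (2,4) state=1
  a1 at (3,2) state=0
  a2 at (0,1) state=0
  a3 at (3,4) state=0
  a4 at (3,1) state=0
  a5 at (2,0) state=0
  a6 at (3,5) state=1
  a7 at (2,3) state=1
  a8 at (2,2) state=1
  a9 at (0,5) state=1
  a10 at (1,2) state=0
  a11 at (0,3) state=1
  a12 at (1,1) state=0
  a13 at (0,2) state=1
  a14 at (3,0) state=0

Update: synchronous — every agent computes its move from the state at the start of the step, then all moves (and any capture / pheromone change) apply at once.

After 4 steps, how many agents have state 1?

5

t=1: a0@(2,4):1 a1@(3,2):1 a2@(0,1):0 a3@(3,4):1 a4@(3,1):0 a5@(2,0):0 a6@(3,5):1 a7@(2,3):1 a8@(2,2):0 a9@(0,5):1 a10@(1,2):1 a11@(0,3):0 a12@(1,1):0 a13@(0,2):0 a14@(3,0):0
t=2: a0@(2,4):1 a1@(3,2):0 a2@(0,1):0 a3@(3,4):1 a4@(3,1):0 a5@(2,0):0 a6@(3,5):1 a7@(2,3):1 a8@(2,2):0 a9@(0,5):1 a10@(1,2):0 a11@(0,3):1 a12@(1,1):0 a13@(0,2):0 a14@(3,0):0
t=3: a0@(2,4):1 a1@(3,2):0 a2@(0,1):0 a3@(3,4):1 a4@(3,1):0 a5@(2,0):0 a6@(3,5):1 a7@(2,3):1 a8@(2,2):0 a9@(0,5):1 a10@(1,2):0 a11@(0,3):0 a12@(1,1):0 a13@(0,2):0 a14@(3,0):0
t=4: (unchanged — steady state)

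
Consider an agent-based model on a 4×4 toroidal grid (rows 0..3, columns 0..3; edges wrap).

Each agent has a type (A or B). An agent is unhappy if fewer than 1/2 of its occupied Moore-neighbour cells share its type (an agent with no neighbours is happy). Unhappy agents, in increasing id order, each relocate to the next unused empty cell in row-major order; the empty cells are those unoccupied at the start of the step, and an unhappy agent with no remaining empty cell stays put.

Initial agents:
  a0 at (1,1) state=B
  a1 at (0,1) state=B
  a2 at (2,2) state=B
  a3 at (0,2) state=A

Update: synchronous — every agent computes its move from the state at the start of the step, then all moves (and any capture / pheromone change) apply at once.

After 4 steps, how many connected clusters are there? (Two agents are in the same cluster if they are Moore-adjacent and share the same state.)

t=1: a0@(1,1):B a1@(0,1):B a2@(2,2):B a3@(0,0):A
t=2: a0@(1,1):B a1@(0,1):B a2@(2,2):B a3@(0,2):A
t=3: a0@(1,1):B a1@(0,1):B a2@(2,2):B a3@(0,0):A
t=4: a0@(1,1):B a1@(0,1):B a2@(2,2):B a3@(0,2):A

2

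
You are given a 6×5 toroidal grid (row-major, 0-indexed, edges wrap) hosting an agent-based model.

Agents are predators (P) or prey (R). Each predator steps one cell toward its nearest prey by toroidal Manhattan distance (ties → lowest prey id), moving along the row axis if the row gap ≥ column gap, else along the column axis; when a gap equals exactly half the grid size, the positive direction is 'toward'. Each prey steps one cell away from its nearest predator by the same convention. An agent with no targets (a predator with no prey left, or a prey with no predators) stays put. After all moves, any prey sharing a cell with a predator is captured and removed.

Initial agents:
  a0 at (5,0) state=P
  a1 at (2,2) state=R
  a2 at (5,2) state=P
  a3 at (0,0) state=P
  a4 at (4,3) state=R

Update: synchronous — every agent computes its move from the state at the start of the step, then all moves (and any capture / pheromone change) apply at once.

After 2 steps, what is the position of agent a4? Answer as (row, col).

t=1: a0@(5,4):P a1@(1,2):R a2@(4,2):P a3@(1,0):P a4@(3,3):R
t=2: a0@(4,4):P a1@(1,3):R a2@(3,2):P a3@(1,1):P a4@(2,3):R

(2, 3)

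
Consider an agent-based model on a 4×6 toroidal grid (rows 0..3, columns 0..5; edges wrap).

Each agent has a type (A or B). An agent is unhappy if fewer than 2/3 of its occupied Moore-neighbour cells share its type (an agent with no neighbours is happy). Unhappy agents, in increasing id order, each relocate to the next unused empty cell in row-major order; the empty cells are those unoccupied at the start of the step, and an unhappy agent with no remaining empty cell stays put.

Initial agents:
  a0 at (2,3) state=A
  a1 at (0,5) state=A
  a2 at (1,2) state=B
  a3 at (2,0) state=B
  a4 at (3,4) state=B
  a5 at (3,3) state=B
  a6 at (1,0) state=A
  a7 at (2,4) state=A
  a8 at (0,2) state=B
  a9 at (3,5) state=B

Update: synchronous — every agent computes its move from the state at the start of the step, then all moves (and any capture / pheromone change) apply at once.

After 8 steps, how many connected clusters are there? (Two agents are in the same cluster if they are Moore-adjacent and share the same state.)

t=1: a0@(0,0):A a1@(0,1):A a2@(0,3):B a3@(0,4):B a4@(1,1):B a5@(1,3):B a6@(1,4):A a7@(1,5):A a8@(0,2):B a9@(2,1):B
t=2: a0@(0,0):A a1@(0,5):A a2@(0,3):B a3@(1,0):B a4@(1,2):B a5@(1,3):B a6@(2,0):A a7@(1,5):A a8@(0,2):B a9@(2,1):B
t=3: a0@(0,0):A a1@(0,5):A a2@(0,3):B a3@(0,1):B a4@(1,2):B a5@(1,3):B a6@(0,4):A a7@(1,5):A a8@(0,2):B a9@(2,1):B
t=4: a0@(0,0):A a1@(0,5):A a2@(0,3):B a3@(0,1):B a4@(1,2):B a5@(1,3):B a6@(1,0):A a7@(1,5):A a8@(0,2):B a9@(2,1):B
t=5: a0@(0,0):A a1@(0,5):A a2@(0,3):B a3@(0,4):B a4@(1,2):B a5@(1,3):B a6@(1,1):A a7@(1,5):A a8@(0,2):B a9@(1,4):B
t=6: a0@(0,0):A a1@(0,1):A a2@(0,3):B a3@(1,0):B a4@(1,2):B a5@(1,3):B a6@(2,0):A a7@(2,1):A a8@(0,2):B a9@(2,2):B
t=7: a0@(0,4):A a1@(0,5):A a2@(0,3):B a3@(1,1):B a4@(1,2):B a5@(1,3):B a6@(1,4):A a7@(1,5):A a8@(0,2):B a9@(2,2):B
t=8: a0@(0,0):A a1@(0,5):A a2@(0,1):B a3@(1,1):B a4@(1,2):B a5@(1,3):B a6@(1,0):A a7@(1,5):A a8@(0,2):B a9@(2,2):B

2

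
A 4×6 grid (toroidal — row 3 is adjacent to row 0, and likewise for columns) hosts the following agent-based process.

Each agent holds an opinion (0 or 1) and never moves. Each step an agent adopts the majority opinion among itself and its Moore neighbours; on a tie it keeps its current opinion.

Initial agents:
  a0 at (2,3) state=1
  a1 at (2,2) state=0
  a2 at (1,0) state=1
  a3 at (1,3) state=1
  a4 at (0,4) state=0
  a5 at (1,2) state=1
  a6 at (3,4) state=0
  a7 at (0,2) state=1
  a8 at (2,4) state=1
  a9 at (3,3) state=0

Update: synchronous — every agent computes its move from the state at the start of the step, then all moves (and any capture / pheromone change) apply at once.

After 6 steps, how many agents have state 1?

t=1: a0@(2,3):1 a1@(2,2):1 a2@(1,0):1 a3@(1,3):1 a4@(0,4):0 a5@(1,2):1 a6@(3,4):0 a7@(0,2):1 a8@(2,4):1 a9@(3,3):0
t=2: a0@(2,3):1 a1@(2,2):1 a2@(1,0):1 a3@(1,3):1 a4@(0,4):0 a5@(1,2):1 a6@(3,4):0 a7@(0,2):1 a8@(2,4):1 a9@(3,3):1
t=3: a0@(2,3):1 a1@(2,2):1 a2@(1,0):1 a3@(1,3):1 a4@(0,4):0 a5@(1,2):1 a6@(3,4):1 a7@(0,2):1 a8@(2,4):1 a9@(3,3):1
t=4: a0@(2,3):1 a1@(2,2):1 a2@(1,0):1 a3@(1,3):1 a4@(0,4):1 a5@(1,2):1 a6@(3,4):1 a7@(0,2):1 a8@(2,4):1 a9@(3,3):1
t=5: (unchanged — steady state)

10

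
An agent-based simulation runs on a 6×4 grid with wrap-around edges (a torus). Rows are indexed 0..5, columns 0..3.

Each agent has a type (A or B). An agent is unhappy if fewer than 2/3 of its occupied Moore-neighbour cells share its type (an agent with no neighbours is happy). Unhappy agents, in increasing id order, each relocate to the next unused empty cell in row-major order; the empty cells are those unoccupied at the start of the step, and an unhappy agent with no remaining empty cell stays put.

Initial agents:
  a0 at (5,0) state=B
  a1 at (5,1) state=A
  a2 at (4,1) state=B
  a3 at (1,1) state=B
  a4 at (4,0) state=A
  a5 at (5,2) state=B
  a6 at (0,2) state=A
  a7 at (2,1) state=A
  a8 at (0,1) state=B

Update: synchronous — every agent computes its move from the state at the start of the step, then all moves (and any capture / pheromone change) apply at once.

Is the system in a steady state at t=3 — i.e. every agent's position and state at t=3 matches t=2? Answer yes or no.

no

t=1: a0@(0,0):B a1@(0,3):A a2@(1,0):B a3@(1,2):B a4@(1,3):A a5@(2,0):B a6@(2,2):A a7@(2,3):A a8@(3,0):B
t=2: a0@(0,1):B a1@(0,2):A a2@(1,1):B a3@(2,1):B a4@(3,1):A a5@(3,2):B a6@(2,2):A a7@(3,3):A a8@(4,0):B
t=3: a0@(0,0):B a1@(0,3):A a2@(1,0):B a3@(1,2):B a4@(1,3):A a5@(2,0):B a6@(2,3):A a7@(3,0):A a8@(4,1):B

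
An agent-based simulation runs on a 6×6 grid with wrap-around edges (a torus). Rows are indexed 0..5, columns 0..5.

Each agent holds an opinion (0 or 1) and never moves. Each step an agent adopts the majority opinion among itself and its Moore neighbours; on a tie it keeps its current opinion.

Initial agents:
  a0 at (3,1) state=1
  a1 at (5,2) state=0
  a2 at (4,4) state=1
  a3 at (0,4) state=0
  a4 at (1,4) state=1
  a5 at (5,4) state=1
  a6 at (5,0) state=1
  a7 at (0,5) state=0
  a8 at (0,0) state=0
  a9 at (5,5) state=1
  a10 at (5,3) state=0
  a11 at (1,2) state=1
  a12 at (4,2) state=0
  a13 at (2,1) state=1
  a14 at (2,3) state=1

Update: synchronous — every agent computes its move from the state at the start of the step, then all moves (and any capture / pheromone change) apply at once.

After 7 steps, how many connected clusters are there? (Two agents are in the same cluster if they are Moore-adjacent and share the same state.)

2

t=1: a0@(3,1):1 a1@(5,2):0 a2@(4,4):1 a3@(0,4):0 a4@(1,4):1 a5@(5,4):1 a6@(5,0):1 a7@(0,5):1 a8@(0,0):0 a9@(5,5):1 a10@(5,3):0 a11@(1,2):1 a12@(4,2):0 a13@(2,1):1 a14@(2,3):1
t=2: a0@(3,1):1 a1@(5,2):0 a2@(4,4):1 a3@(0,4):1 a4@(1,4):1 a5@(5,4):1 a6@(5,0):1 a7@(0,5):1 a8@(0,0):1 a9@(5,5):1 a10@(5,3):0 a11@(1,2):1 a12@(4,2):0 a13@(2,1):1 a14@(2,3):1
t=3: (unchanged — steady state)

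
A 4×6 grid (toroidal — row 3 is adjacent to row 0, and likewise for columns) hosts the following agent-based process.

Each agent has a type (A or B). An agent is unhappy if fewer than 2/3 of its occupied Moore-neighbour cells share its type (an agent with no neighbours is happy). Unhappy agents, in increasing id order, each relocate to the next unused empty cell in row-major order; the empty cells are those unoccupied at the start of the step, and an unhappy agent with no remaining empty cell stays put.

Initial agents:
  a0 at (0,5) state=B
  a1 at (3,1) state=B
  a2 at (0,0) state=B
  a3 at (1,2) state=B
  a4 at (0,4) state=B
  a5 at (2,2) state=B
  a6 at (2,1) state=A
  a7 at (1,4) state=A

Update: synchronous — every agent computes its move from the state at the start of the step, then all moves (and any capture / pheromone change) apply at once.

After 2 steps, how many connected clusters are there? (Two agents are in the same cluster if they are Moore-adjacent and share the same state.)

t=1: a0@(0,5):B a1@(3,1):B a2@(0,0):B a3@(0,1):B a4@(0,2):B a5@(2,2):B a6@(0,3):A a7@(1,0):A
t=2: a0@(0,4):B a1@(3,1):B a2@(0,0):B a3@(0,1):B a4@(0,2):B a5@(2,2):B a6@(1,1):A a7@(1,2):A

3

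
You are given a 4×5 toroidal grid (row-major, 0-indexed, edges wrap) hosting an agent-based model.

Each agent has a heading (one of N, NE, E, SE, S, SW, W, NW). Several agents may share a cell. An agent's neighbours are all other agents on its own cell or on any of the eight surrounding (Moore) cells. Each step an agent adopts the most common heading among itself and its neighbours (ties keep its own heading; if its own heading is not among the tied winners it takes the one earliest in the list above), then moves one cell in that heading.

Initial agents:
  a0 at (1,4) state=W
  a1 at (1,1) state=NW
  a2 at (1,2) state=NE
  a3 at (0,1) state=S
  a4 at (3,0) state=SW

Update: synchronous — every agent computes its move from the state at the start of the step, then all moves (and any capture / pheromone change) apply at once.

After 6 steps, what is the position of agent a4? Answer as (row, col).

t=1: a0@(1,3):W a1@(0,0):NW a2@(0,3):NE a3@(1,1):S a4@(0,4):SW
t=2: a0@(1,2):W a1@(3,4):NW a2@(3,4):NE a3@(2,1):S a4@(1,3):SW
t=3: a0@(1,1):W a1@(2,3):NW a2@(2,0):NE a3@(3,1):S a4@(2,2):SW
t=4: a0@(1,0):W a1@(1,2):NW a2@(1,1):NE a3@(0,1):S a4@(3,1):SW
t=5: a0@(1,4):W a1@(0,1):NW a2@(0,2):NE a3@(1,1):S a4@(0,0):SW
t=6: a0@(1,3):W a1@(3,0):NW a2@(3,3):NE a3@(2,1):S a4@(1,4):SW

(1, 4)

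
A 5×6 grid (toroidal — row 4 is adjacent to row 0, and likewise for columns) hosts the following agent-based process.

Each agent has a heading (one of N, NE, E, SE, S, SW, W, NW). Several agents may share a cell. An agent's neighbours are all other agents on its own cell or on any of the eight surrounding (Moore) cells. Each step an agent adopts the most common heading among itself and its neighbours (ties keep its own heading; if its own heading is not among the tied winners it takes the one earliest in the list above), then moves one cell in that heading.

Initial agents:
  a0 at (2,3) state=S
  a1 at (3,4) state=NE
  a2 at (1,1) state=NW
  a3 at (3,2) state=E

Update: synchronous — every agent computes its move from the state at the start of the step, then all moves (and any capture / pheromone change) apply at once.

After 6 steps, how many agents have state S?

1

t=1: a0@(3,3):S a1@(2,5):NE a2@(0,0):NW a3@(3,3):E
t=2: a0@(4,3):S a1@(1,0):NE a2@(4,5):NW a3@(3,4):E
t=3: a0@(0,3):S a1@(0,1):NE a2@(3,4):NW a3@(3,5):E
t=4: a0@(1,3):S a1@(4,2):NE a2@(2,3):NW a3@(3,0):E
t=5: a0@(2,3):S a1@(3,3):NE a2@(1,2):NW a3@(3,1):E
t=6: a0@(3,3):S a1@(2,4):NE a2@(0,1):NW a3@(3,2):E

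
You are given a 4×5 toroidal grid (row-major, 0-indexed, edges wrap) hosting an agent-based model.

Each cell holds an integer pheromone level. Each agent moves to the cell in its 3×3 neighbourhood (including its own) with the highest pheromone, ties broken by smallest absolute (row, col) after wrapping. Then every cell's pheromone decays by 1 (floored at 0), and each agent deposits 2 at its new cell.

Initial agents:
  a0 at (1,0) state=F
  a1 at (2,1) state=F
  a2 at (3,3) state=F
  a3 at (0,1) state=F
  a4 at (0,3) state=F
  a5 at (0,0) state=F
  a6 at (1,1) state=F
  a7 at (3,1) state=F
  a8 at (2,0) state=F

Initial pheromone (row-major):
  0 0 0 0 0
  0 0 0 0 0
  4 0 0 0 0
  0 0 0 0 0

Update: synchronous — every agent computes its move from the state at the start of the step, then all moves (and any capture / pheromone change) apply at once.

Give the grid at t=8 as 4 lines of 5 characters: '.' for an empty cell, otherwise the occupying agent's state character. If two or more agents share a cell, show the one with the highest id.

F.F..
.....
F....
.....

t=1: a0@(2,0) a1@(2,0) a2@(0,2) a3@(0,0) a4@(0,2) a5@(0,0) a6@(2,0) a7@(2,0) a8@(2,0) | pheromone: 4 0 4 0 0 / 0 0 0 0 0 / 13 0 0 0 0 / 0 0 0 0 0
t=2: a0@(2,0) a1@(2,0) a2@(0,2) a3@(0,0) a4@(0,2) a5@(0,0) a6@(2,0) a7@(2,0) a8@(2,0) | pheromone: 7 0 7 0 0 / 0 0 0 0 0 / 22 0 0 0 0 / 0 0 0 0 0
t=3: a0@(2,0) a1@(2,0) a2@(0,2) a3@(0,0) a4@(0,2) a5@(0,0) a6@(2,0) a7@(2,0) a8@(2,0) | pheromone: 10 0 10 0 0 / 0 0 0 0 0 / 31 0 0 0 0 / 0 0 0 0 0
t=4: a0@(2,0) a1@(2,0) a2@(0,2) a3@(0,0) a4@(0,2) a5@(0,0) a6@(2,0) a7@(2,0) a8@(2,0) | pheromone: 13 0 13 0 0 / 0 0 0 0 0 / 40 0 0 0 0 / 0 0 0 0 0
t=5: a0@(2,0) a1@(2,0) a2@(0,2) a3@(0,0) a4@(0,2) a5@(0,0) a6@(2,0) a7@(2,0) a8@(2,0) | pheromone: 16 0 16 0 0 / 0 0 0 0 0 / 49 0 0 0 0 / 0 0 0 0 0
t=6: a0@(2,0) a1@(2,0) a2@(0,2) a3@(0,0) a4@(0,2) a5@(0,0) a6@(2,0) a7@(2,0) a8@(2,0) | pheromone: 19 0 19 0 0 / 0 0 0 0 0 / 58 0 0 0 0 / 0 0 0 0 0
t=7: a0@(2,0) a1@(2,0) a2@(0,2) a3@(0,0) a4@(0,2) a5@(0,0) a6@(2,0) a7@(2,0) a8@(2,0) | pheromone: 22 0 22 0 0 / 0 0 0 0 0 / 67 0 0 0 0 / 0 0 0 0 0
t=8: a0@(2,0) a1@(2,0) a2@(0,2) a3@(0,0) a4@(0,2) a5@(0,0) a6@(2,0) a7@(2,0) a8@(2,0) | pheromone: 25 0 25 0 0 / 0 0 0 0 0 / 76 0 0 0 0 / 0 0 0 0 0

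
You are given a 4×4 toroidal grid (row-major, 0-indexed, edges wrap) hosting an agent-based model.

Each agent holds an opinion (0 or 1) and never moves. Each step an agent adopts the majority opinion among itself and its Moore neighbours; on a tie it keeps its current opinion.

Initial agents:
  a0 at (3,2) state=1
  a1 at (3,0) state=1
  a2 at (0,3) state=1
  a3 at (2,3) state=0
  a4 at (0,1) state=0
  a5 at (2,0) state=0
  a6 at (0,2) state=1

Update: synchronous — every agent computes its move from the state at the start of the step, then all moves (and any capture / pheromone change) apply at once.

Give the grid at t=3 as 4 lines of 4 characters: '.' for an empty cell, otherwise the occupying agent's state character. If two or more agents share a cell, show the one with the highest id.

t=1: a0@(3,2):1 a1@(3,0):0 a2@(0,3):1 a3@(2,3):0 a4@(0,1):1 a5@(2,0):0 a6@(0,2):1
t=2: (unchanged — steady state)

.111
....
0..0
0.1.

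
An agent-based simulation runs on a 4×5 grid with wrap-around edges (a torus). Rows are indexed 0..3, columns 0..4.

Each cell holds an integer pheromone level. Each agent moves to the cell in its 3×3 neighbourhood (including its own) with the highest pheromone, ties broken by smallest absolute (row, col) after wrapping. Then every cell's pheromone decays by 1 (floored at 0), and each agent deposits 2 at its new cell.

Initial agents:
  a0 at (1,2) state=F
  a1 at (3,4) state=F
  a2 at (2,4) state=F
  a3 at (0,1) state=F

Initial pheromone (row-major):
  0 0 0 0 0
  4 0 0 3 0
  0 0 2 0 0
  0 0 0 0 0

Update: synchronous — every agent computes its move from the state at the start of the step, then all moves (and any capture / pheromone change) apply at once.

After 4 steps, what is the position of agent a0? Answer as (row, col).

t=1: a0@(1,3) a1@(0,0) a2@(1,0) a3@(1,0) | pheromone: 2 0 0 0 0 / 7 0 0 4 0 / 0 0 1 0 0 / 0 0 0 0 0
t=2: a0@(1,3) a1@(1,0) a2@(1,0) a3@(1,0) | pheromone: 1 0 0 0 0 / 12 0 0 5 0 / 0 0 0 0 0 / 0 0 0 0 0
t=3: a0@(1,3) a1@(1,0) a2@(1,0) a3@(1,0) | pheromone: 0 0 0 0 0 / 17 0 0 6 0 / 0 0 0 0 0 / 0 0 0 0 0
t=4: a0@(1,3) a1@(1,0) a2@(1,0) a3@(1,0) | pheromone: 0 0 0 0 0 / 22 0 0 7 0 / 0 0 0 0 0 / 0 0 0 0 0

(1, 3)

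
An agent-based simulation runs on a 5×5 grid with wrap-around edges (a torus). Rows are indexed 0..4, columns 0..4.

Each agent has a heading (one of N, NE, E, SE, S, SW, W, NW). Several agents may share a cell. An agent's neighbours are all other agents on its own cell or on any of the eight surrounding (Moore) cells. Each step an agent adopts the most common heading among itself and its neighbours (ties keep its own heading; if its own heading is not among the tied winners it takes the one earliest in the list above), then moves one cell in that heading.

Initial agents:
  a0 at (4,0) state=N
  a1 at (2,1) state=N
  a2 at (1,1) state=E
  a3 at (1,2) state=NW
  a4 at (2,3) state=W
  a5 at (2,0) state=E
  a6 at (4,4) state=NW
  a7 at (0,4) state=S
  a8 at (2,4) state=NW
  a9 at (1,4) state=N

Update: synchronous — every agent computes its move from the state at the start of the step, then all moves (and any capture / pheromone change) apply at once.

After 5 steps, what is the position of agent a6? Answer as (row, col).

(2, 0)

t=1: a0@(3,0):N a1@(2,2):E a2@(1,2):E a3@(0,1):NW a4@(1,2):NW a5@(2,1):E a6@(3,3):NW a7@(4,4):N a8@(1,3):NW a9@(0,4):N
t=2: a0@(2,0):N a1@(2,3):E a2@(1,3):E a3@(4,0):NW a4@(0,1):NW a5@(2,2):E a6@(2,2):NW a7@(3,4):N a8@(0,2):NW a9@(4,4):N
t=3: a0@(1,0):N a1@(2,4):E a2@(1,4):E a3@(3,4):NW a4@(4,0):NW a5@(2,3):E a6@(2,3):E a7@(2,4):N a8@(4,1):NW a9@(3,4):N
t=4: a0@(0,0):N a1@(2,0):E a2@(1,0):E a3@(3,0):E a4@(3,4):NW a5@(2,4):E a6@(2,4):E a7@(2,0):E a8@(3,0):NW a9@(3,0):E
t=5: a0@(4,0):N a1@(2,1):E a2@(1,1):E a3@(3,1):E a4@(3,0):E a5@(2,0):E a6@(2,0):E a7@(2,1):E a8@(3,1):E a9@(3,1):E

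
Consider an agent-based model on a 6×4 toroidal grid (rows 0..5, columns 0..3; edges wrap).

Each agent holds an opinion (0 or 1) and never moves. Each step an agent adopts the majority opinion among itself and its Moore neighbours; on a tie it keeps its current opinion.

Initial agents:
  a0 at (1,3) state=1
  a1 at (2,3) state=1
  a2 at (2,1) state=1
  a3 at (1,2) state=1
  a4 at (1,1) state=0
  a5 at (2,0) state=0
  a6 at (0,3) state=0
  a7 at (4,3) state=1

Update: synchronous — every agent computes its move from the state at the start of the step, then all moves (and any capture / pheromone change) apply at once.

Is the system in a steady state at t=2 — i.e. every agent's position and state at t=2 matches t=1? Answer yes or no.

no

t=1: a0@(1,3):1 a1@(2,3):1 a2@(2,1):1 a3@(1,2):1 a4@(1,1):0 a5@(2,0):1 a6@(0,3):1 a7@(4,3):1
t=2: a0@(1,3):1 a1@(2,3):1 a2@(2,1):1 a3@(1,2):1 a4@(1,1):1 a5@(2,0):1 a6@(0,3):1 a7@(4,3):1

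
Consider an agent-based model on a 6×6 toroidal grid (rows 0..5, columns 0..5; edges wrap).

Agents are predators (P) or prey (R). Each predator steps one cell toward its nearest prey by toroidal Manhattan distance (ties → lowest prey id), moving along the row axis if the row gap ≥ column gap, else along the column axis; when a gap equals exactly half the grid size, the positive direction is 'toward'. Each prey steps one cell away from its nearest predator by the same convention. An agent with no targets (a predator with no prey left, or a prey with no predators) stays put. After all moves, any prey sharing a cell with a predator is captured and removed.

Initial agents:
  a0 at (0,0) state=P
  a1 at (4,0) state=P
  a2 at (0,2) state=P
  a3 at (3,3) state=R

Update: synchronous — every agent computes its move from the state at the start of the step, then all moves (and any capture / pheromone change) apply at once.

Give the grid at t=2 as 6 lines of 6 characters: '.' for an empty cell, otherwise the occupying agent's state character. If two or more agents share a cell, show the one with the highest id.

t=1: a0@(1,0):P a1@(4,1):P a2@(1,2):P a3@(3,2):R
t=2: a0@(2,0):P a1@(3,1):P a2@(2,2):P

......
......
P.P...
.P....
......
......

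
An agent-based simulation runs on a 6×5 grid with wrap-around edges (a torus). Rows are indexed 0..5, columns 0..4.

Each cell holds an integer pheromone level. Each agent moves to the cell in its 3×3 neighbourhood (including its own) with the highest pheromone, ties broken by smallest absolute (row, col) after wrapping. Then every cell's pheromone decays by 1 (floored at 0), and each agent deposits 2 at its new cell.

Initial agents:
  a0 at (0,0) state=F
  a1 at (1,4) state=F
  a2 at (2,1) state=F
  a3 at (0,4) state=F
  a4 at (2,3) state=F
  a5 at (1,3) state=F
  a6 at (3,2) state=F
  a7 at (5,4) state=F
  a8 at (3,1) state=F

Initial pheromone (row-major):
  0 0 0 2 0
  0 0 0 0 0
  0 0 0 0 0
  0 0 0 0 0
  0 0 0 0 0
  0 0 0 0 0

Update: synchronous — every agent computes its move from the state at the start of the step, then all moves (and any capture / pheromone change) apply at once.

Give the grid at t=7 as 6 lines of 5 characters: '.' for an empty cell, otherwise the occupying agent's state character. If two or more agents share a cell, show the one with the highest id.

t=1: a0@(0,0) a1@(0,3) a2@(1,0) a3@(0,3) a4@(1,2) a5@(0,3) a6@(2,1) a7@(0,3) a8@(2,0) | pheromone: 2 0 0 9 0 / 2 0 2 0 0 / 2 2 0 0 0 / 0 0 0 0 0 / 0 0 0 0 0 / 0 0 0 0 0
t=2: a0@(0,0) a1@(0,3) a2@(0,0) a3@(0,3) a4@(0,3) a5@(0,3) a6@(1,0) a7@(0,3) a8@(1,0) | pheromone: 5 0 0 18 0 / 5 0 1 0 0 / 1 1 0 0 0 / 0 0 0 0 0 / 0 0 0 0 0 / 0 0 0 0 0
t=3: a0@(0,0) a1@(0,3) a2@(0,0) a3@(0,3) a4@(0,3) a5@(0,3) a6@(0,0) a7@(0,3) a8@(0,0) | pheromone: 12 0 0 27 0 / 4 0 0 0 0 / 0 0 0 0 0 / 0 0 0 0 0 / 0 0 0 0 0 / 0 0 0 0 0
t=4: a0@(0,0) a1@(0,3) a2@(0,0) a3@(0,3) a4@(0,3) a5@(0,3) a6@(0,0) a7@(0,3) a8@(0,0) | pheromone: 19 0 0 36 0 / 3 0 0 0 0 / 0 0 0 0 0 / 0 0 0 0 0 / 0 0 0 0 0 / 0 0 0 0 0
t=5: a0@(0,0) a1@(0,3) a2@(0,0) a3@(0,3) a4@(0,3) a5@(0,3) a6@(0,0) a7@(0,3) a8@(0,0) | pheromone: 26 0 0 45 0 / 2 0 0 0 0 / 0 0 0 0 0 / 0 0 0 0 0 / 0 0 0 0 0 / 0 0 0 0 0
t=6: a0@(0,0) a1@(0,3) a2@(0,0) a3@(0,3) a4@(0,3) a5@(0,3) a6@(0,0) a7@(0,3) a8@(0,0) | pheromone: 33 0 0 54 0 / 1 0 0 0 0 / 0 0 0 0 0 / 0 0 0 0 0 / 0 0 0 0 0 / 0 0 0 0 0
t=7: a0@(0,0) a1@(0,3) a2@(0,0) a3@(0,3) a4@(0,3) a5@(0,3) a6@(0,0) a7@(0,3) a8@(0,0) | pheromone: 40 0 0 63 0 / 0 0 0 0 0 / 0 0 0 0 0 / 0 0 0 0 0 / 0 0 0 0 0 / 0 0 0 0 0

F..F.
.....
.....
.....
.....
.....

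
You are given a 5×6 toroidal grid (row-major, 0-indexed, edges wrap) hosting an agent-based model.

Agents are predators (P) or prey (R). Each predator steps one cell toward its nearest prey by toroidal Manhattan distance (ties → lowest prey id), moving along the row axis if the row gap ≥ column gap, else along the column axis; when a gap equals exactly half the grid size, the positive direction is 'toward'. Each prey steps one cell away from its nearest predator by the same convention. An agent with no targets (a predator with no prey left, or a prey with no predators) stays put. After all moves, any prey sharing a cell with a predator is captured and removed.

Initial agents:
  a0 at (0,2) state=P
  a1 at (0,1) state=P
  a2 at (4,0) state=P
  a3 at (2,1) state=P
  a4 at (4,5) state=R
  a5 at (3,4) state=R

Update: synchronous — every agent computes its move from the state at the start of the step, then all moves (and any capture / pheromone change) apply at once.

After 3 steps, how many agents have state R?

1

t=1: a0@(0,3):P a1@(0,0):P a2@(4,5):P a3@(3,1):P a4@(4,4):R a5@(3,3):R
t=2: a0@(4,3):P a1@(0,5):P a2@(4,4):P a3@(3,2):P a5@(2,3):R
t=3: a0@(3,3):P a1@(1,5):P a2@(3,4):P a3@(2,2):P a5@(1,3):R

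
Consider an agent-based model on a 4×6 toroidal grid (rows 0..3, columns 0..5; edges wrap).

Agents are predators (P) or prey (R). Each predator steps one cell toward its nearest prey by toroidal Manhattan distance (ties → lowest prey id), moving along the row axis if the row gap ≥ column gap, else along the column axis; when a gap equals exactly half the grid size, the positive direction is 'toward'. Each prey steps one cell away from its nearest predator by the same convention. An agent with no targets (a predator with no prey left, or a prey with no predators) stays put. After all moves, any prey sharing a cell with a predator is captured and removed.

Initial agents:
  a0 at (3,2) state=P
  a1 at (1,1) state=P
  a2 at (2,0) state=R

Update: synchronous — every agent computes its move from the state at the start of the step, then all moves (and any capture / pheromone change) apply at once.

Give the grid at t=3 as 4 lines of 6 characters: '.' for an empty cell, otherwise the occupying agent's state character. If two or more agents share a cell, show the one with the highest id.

......
......
......
P...RP

t=1: a0@(3,1):P a1@(2,1):P a2@(3,0):R
t=2: a0@(3,0):P a1@(3,1):P a2@(3,5):R
t=3: a0@(3,5):P a1@(3,0):P a2@(3,4):R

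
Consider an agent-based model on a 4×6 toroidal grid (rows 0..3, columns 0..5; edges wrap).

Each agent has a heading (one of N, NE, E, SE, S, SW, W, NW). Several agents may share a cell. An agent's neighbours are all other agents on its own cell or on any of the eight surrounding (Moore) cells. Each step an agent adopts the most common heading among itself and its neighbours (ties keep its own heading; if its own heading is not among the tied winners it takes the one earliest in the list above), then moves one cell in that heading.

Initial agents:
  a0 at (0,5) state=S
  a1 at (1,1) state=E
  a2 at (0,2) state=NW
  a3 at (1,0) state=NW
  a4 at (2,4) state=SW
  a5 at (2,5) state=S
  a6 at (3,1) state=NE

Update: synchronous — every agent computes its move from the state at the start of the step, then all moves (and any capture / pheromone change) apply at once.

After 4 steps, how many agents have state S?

6

t=1: a0@(1,5):S a1@(0,0):NW a2@(3,1):NW a3@(2,0):S a4@(3,3):SW a5@(3,5):S a6@(2,2):NE
t=2: a0@(2,5):S a1@(3,5):NW a2@(2,0):NW a3@(3,0):S a4@(0,2):SW a5@(0,5):S a6@(1,3):NE
t=3: a0@(3,5):S a1@(0,5):S a2@(1,5):NW a3@(0,0):S a4@(1,1):SW a5@(1,5):S a6@(0,4):NE
t=4: a0@(0,5):S a1@(1,5):S a2@(2,5):S a3@(1,0):S a4@(2,0):SW a5@(2,5):S a6@(1,4):S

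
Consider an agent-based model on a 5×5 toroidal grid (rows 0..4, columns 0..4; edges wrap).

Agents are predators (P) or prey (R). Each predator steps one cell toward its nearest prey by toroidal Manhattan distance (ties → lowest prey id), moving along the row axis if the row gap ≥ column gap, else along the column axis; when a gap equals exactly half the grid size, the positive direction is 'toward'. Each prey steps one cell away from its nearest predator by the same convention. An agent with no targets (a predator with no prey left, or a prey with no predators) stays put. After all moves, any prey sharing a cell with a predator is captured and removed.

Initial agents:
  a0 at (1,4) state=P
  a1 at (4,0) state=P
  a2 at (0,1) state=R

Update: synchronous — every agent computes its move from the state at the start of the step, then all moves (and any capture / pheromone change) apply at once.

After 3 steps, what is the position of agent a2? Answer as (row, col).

t=1: a0@(1,0):P a1@(0,0):P a2@(1,1):R
t=2: a0@(1,1):P a1@(1,0):P a2@(1,2):R
t=3: a0@(1,2):P a1@(1,1):P a2@(1,3):R

(1, 3)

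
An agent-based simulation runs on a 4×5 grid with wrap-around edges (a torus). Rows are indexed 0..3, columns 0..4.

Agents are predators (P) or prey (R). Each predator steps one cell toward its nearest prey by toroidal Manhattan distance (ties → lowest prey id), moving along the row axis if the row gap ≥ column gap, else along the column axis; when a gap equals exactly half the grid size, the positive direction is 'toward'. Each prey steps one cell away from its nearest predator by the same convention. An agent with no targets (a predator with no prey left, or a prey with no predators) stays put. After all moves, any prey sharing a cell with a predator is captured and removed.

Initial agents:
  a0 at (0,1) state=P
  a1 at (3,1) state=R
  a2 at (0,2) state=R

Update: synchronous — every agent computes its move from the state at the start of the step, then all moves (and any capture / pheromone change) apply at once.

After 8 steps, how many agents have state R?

t=1: a0@(3,1):P a1@(2,1):R a2@(0,3):R
t=2: a0@(2,1):P a1@(1,1):R a2@(0,4):R
t=3: a0@(1,1):P a1@(0,1):R a2@(3,4):R
t=4: a0@(0,1):P a1@(3,1):R a2@(2,4):R
t=5: a0@(3,1):P a1@(2,1):R a2@(1,4):R
t=6: a0@(2,1):P a1@(1,1):R a2@(0,4):R
t=7: a0@(1,1):P a1@(0,1):R a2@(3,4):R
t=8: a0@(0,1):P a1@(3,1):R a2@(2,4):R

2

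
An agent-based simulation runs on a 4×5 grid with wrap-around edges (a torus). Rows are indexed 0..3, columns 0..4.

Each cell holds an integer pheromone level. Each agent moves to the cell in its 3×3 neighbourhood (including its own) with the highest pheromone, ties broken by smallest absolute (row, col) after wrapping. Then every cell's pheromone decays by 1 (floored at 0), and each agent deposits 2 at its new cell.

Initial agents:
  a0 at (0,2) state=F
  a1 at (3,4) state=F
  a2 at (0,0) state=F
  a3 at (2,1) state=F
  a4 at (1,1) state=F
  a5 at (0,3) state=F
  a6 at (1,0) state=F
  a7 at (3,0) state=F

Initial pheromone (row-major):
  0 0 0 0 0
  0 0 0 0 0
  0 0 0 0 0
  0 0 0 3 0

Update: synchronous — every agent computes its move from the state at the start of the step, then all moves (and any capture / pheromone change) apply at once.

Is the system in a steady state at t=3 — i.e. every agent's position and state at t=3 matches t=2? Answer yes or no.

yes

t=1: a0@(3,3) a1@(3,3) a2@(0,0) a3@(1,0) a4@(0,0) a5@(3,3) a6@(0,0) a7@(0,0) | pheromone: 8 0 0 0 0 / 2 0 0 0 0 / 0 0 0 0 0 / 0 0 0 8 0
t=2: a0@(3,3) a1@(3,3) a2@(0,0) a3@(0,0) a4@(0,0) a5@(3,3) a6@(0,0) a7@(0,0) | pheromone: 17 0 0 0 0 / 1 0 0 0 0 / 0 0 0 0 0 / 0 0 0 13 0
t=3: a0@(3,3) a1@(3,3) a2@(0,0) a3@(0,0) a4@(0,0) a5@(3,3) a6@(0,0) a7@(0,0) | pheromone: 26 0 0 0 0 / 0 0 0 0 0 / 0 0 0 0 0 / 0 0 0 18 0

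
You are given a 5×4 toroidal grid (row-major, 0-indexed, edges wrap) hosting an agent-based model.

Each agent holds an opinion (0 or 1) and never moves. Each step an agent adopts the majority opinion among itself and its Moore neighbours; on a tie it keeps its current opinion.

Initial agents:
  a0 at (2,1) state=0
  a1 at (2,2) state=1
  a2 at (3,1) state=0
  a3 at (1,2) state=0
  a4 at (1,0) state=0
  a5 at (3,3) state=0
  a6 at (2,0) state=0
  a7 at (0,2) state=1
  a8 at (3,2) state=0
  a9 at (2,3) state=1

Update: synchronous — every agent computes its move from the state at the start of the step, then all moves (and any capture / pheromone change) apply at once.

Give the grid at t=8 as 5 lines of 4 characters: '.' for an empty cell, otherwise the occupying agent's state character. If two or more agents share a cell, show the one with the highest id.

t=1: a0@(2,1):0 a1@(2,2):0 a2@(3,1):0 a3@(1,2):1 a4@(1,0):0 a5@(3,3):0 a6@(2,0):0 a7@(0,2):1 a8@(3,2):0 a9@(2,3):0
t=2: a0@(2,1):0 a1@(2,2):0 a2@(3,1):0 a3@(1,2):0 a4@(1,0):0 a5@(3,3):0 a6@(2,0):0 a7@(0,2):1 a8@(3,2):0 a9@(2,3):0
t=3: (unchanged — steady state)

..1.
0.0.
0000
.000
....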